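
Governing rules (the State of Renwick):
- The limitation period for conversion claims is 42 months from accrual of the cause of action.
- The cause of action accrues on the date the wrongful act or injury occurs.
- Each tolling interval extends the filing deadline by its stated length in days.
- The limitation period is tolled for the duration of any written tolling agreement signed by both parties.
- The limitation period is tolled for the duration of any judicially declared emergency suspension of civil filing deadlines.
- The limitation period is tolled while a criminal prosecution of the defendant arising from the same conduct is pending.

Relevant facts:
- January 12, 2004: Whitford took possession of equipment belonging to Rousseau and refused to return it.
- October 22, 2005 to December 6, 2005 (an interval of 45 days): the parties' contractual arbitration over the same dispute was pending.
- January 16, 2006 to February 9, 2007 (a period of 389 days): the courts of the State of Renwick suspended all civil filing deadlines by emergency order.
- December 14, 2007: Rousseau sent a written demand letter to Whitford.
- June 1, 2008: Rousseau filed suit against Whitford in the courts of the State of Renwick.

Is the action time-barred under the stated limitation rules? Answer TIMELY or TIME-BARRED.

TIMELY

The claim accrued on January 12, 2004, when the wrongful act occurred.
Adding the 42 months base period to January 12, 2004 gives a deadline of July 12, 2007, before any tolling.
The emergency suspension of filing deadlines from January 16, 2006 to February 9, 2007 tolled the period for 389 days, extending the deadline to August 4, 2008.
No stated provision tolls the period for a pending arbitration, so the interval from October 22, 2005 to December 6, 2005 has no effect on the deadline.
None of the other events listed affects the running of the period under the stated rules.
Rousseau filed on June 1, 2008, before the August 4, 2008 deadline, so the action is timely.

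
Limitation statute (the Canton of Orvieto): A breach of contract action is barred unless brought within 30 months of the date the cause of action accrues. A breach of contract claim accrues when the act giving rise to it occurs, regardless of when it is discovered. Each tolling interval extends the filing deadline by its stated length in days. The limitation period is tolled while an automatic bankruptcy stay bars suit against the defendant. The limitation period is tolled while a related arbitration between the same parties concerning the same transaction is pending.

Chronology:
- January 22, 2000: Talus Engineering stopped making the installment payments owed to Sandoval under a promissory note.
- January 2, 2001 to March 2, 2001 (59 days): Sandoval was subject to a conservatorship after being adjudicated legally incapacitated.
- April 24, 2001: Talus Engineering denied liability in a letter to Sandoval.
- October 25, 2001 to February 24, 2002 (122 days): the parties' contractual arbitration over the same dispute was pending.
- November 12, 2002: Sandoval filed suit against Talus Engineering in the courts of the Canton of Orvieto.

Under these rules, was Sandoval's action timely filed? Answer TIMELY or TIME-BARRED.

The limitation period began to run on January 22, 2000.
The untolled deadline — 30 months after January 22, 2000 — is July 22, 2002.
Because the pending related arbitration ran from October 25, 2001 to February 24, 2002, the deadline is extended by 122 days to November 21, 2002.
The plaintiff's legal incapacity from January 2, 2001 to March 2, 2001 does not toll the period, because no stated rule makes the plaintiff's incapacity a tolling event.
The other events in the timeline have no effect on the limitation period under the stated rules.
Filing on November 12, 2002 beat the November 21, 2002 deadline — the action is timely.

TIMELY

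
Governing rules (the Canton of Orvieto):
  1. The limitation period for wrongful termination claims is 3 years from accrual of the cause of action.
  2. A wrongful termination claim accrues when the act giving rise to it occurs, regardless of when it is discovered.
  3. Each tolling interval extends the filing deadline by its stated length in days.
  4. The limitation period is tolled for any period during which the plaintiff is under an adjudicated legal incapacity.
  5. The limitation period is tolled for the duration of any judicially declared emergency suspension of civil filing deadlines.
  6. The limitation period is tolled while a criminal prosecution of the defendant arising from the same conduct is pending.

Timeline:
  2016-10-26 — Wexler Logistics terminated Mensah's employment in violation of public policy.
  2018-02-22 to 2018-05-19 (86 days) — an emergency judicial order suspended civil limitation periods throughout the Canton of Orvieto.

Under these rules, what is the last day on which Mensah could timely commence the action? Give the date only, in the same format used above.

The cause of action accrued on 2016-10-26, the date of the act.
3 years from 2016-10-26 is 2019-10-26.
The period was tolled for 86 days by the emergency suspension of filing deadlines (2018-02-22 to 2018-05-19), pushing the deadline to 2020-01-20.

2020-01-20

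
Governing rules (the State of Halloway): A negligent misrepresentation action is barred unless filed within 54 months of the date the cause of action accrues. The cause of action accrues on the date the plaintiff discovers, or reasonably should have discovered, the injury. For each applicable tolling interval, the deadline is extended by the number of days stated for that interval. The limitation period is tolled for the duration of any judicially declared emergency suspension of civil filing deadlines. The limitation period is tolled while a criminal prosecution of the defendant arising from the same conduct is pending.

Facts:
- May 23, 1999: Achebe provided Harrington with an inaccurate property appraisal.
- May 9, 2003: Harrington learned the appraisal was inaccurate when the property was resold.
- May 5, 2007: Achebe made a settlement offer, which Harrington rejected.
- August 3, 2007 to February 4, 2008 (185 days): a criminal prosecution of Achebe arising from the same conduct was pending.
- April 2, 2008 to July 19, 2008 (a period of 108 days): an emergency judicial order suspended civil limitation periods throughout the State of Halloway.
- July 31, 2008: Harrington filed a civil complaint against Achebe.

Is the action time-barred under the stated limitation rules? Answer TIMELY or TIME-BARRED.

TIMELY

Under the discovery rule, the claim accrued on May 9, 2003, when Harrington discovered the injury — not on the May 23, 1999 date of the underlying act.
The untolled deadline — 54 months after May 9, 2003 — is November 9, 2007.
The period was tolled for 185 days by the pending criminal prosecution (August 3, 2007 to February 4, 2008), pushing the deadline to May 12, 2008.
Because the emergency suspension of filing deadlines ran from April 2, 2008 to July 19, 2008, the deadline is extended by 108 days to August 28, 2008.
The other events in the timeline have no effect on the limitation period under the stated rules.
Filing on July 31, 2008 beat the August 28, 2008 deadline — the action is timely.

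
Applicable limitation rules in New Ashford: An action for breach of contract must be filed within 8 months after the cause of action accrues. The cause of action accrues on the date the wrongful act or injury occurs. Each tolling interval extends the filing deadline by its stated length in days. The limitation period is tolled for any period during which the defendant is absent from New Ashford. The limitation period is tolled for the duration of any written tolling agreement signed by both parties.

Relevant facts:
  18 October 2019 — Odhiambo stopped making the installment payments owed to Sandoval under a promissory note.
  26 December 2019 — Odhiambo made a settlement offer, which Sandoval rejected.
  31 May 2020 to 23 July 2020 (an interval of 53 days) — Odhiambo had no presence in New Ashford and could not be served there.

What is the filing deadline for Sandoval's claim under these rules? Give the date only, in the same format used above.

10 August 2020

The claim accrued on 18 October 2019, when the wrongful act occurred.
8 months from 18 October 2019 is 18 June 2020.
The period was tolled for 53 days by the defendant's absence from the jurisdiction (31 May 2020 to 23 July 2020), pushing the deadline to 10 August 2020.
None of the other events listed affects the running of the period under the stated rules.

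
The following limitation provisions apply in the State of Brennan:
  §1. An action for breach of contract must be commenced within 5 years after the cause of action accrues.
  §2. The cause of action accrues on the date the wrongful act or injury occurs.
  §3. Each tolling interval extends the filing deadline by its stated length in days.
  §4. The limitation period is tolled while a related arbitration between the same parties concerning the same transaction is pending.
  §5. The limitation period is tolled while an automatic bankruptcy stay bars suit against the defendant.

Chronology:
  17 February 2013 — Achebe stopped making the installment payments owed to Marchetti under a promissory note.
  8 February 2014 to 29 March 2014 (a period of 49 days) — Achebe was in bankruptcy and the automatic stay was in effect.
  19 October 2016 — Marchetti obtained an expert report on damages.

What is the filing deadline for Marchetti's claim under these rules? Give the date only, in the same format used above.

7 April 2018

The claim accrued on 17 February 2013, when the wrongful act occurred.
The untolled deadline — 5 years after 17 February 2013 — is 17 February 2018.
The automatic bankruptcy stay from 8 February 2014 to 29 March 2014 tolled the period for 49 days, extending the deadline to 7 April 2018.
None of the other events listed affects the running of the period under the stated rules.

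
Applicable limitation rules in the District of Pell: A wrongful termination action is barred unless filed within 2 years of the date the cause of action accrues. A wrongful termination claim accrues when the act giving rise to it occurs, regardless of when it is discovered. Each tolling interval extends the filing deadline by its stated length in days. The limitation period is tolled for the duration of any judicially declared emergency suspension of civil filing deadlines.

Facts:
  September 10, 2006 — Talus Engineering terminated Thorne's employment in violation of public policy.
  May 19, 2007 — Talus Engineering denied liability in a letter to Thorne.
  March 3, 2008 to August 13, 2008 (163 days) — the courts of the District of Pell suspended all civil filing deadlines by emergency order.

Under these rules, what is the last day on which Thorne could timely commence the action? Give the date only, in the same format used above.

The limitation period began to run on September 10, 2006.
Adding the 2 years base period to September 10, 2006 gives a deadline of September 10, 2008, before any tolling.
The period was tolled for 163 days by the emergency suspension of filing deadlines (March 3, 2008 to August 13, 2008), pushing the deadline to February 20, 2009.
The other events in the timeline have no effect on the limitation period under the stated rules.

February 20, 2009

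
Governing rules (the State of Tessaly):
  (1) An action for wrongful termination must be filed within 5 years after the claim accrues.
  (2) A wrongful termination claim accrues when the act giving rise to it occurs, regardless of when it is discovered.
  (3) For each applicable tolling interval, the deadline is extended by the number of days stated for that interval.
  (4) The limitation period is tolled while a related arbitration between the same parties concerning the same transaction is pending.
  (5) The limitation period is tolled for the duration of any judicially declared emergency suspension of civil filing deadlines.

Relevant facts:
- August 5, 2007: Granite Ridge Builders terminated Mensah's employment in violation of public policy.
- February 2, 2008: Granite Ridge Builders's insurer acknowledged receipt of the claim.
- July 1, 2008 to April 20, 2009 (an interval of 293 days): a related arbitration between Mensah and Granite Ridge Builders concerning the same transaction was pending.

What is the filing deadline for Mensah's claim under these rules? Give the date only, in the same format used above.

The claim accrued on August 5, 2007, when the wrongful act occurred.
Adding the 5 years base period to August 5, 2007 gives a deadline of August 5, 2012, before any tolling.
The period was tolled for 293 days by the pending related arbitration (July 1, 2008 to April 20, 2009), pushing the deadline to May 25, 2013.
The other events in the timeline have no effect on the limitation period under the stated rules.

May 25, 2013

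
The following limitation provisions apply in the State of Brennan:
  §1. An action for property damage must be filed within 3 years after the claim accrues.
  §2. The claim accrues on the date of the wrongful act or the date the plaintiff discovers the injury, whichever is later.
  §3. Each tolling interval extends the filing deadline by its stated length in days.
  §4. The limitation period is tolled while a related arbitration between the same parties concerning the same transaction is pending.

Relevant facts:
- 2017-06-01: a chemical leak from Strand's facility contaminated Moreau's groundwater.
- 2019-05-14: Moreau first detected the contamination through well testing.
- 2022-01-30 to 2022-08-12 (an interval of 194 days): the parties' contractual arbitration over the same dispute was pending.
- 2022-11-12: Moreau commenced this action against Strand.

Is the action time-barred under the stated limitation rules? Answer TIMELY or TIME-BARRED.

Taking the later of the act (2017-06-01) and discovery (2019-05-14), the claim accrued on 2019-05-14.
3 years from 2019-05-14 is 2022-05-14.
The pending related arbitration from 2022-01-30 to 2022-08-12 tolled the period for 194 days, extending the deadline to 2022-11-24.
Moreau filed on 2022-11-12, before the 2022-11-24 deadline, so the action is timely.

TIMELY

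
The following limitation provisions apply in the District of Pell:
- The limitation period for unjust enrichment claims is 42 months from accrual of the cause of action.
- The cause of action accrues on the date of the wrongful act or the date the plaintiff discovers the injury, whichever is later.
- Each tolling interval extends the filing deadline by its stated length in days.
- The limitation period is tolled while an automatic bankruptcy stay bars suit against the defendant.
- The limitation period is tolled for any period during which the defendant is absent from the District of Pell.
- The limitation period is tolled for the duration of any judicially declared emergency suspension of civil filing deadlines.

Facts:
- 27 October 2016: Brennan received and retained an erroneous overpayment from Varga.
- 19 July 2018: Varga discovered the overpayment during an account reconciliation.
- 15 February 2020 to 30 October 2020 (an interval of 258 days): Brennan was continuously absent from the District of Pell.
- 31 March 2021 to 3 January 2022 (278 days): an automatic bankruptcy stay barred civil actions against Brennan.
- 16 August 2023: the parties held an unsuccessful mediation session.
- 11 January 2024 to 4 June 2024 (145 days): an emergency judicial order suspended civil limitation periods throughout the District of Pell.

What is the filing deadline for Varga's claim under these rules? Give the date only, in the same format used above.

9 July 2023

Because discovery on 19 July 2018 post-dates the 27 October 2016 act, accrual under the later-of rule falls on 19 July 2018.
42 months from 19 July 2018 is 19 January 2022.
Because the defendant's absence from the jurisdiction ran from 15 February 2020 to 30 October 2020, the deadline is extended by 258 days to 4 October 2022.
The period was tolled for 278 days by the automatic bankruptcy stay (31 March 2021 to 3 January 2022), pushing the deadline to 9 July 2023.
By the time the emergency suspension of filing deadlines began on 11 January 2024, the limitation period had already expired on 9 July 2023; that interval cannot revive it.
None of the other events listed affects the running of the period under the stated rules.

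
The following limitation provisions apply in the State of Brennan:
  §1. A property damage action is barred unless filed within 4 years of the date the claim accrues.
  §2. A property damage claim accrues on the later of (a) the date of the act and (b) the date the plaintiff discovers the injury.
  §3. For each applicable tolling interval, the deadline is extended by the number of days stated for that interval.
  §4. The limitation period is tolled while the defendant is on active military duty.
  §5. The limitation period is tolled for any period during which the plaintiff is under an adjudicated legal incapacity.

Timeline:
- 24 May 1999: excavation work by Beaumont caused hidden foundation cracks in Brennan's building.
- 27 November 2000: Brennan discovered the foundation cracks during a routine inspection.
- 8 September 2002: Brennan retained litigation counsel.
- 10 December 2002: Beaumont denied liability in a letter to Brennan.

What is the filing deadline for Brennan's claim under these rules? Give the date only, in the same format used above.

Taking the later of the act (24 May 1999) and discovery (27 November 2000), the claim accrued on 27 November 2000.
Adding the 4 years base period to 27 November 2000 gives a deadline of 27 November 2004, before any tolling.
Nothing else in the chronology tolls or restarts the period.

27 November 2004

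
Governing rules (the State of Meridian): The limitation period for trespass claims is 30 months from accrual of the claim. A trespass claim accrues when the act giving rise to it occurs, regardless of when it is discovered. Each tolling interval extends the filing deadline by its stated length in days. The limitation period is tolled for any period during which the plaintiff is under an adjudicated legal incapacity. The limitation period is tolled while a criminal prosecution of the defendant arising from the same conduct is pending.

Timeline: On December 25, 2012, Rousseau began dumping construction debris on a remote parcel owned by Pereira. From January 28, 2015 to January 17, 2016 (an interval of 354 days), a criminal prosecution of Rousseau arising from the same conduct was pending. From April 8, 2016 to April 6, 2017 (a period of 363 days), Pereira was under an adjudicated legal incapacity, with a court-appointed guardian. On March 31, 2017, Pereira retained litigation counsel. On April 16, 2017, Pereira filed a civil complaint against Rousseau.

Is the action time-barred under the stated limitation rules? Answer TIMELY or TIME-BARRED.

The claim accrued on December 25, 2012, when the wrongful act occurred.
30 months from December 25, 2012 is June 25, 2015.
Because the pending criminal prosecution ran from January 28, 2015 to January 17, 2016, the deadline is extended by 354 days to June 13, 2016.
The period was tolled for 363 days by the plaintiff's legal incapacity (April 8, 2016 to April 6, 2017), pushing the deadline to June 11, 2017.
The other events in the timeline have no effect on the limitation period under the stated rules.
Filing on April 16, 2017 beat the June 11, 2017 deadline — the action is timely.

TIMELY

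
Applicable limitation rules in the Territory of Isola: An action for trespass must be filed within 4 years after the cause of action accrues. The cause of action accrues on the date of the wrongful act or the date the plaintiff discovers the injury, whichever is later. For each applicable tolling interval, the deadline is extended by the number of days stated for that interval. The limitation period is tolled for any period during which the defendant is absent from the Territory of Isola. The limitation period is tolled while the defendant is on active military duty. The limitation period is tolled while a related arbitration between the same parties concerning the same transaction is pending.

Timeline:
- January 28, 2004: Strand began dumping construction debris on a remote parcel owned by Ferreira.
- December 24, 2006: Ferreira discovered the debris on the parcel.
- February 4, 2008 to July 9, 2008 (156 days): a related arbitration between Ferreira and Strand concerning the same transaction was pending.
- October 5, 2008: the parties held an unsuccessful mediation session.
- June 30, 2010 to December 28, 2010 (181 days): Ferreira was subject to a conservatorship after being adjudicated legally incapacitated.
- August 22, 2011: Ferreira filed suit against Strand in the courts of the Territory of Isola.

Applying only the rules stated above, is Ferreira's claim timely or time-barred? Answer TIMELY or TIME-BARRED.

Taking the later of the act (January 28, 2004) and discovery (December 24, 2006), the claim accrued on December 24, 2006.
Adding the 4 years base period to December 24, 2006 gives a deadline of December 24, 2010, before any tolling.
The period was tolled for 156 days by the pending related arbitration (February 4, 2008 to July 9, 2008), pushing the deadline to May 29, 2011.
No stated provision tolls the period for the plaintiff's incapacity, so the interval from June 30, 2010 to December 28, 2010 has no effect on the deadline.
None of the other events listed affects the running of the period under the stated rules.
Filing on August 22, 2011 missed the May 29, 2011 deadline — the action is time-barred.

TIME-BARRED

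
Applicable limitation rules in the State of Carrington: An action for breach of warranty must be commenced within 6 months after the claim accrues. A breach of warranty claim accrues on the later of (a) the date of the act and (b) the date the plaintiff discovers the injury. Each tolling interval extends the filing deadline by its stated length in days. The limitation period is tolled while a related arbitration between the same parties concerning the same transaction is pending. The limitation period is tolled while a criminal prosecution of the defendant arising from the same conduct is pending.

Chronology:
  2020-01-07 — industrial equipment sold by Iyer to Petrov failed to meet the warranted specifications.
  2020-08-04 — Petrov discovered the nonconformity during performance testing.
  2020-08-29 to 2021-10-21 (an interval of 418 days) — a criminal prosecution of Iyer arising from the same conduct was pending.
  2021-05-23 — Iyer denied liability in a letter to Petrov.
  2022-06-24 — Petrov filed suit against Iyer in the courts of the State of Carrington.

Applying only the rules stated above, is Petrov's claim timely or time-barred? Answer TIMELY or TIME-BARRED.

Taking the later of the act (2020-01-07) and discovery (2020-08-04), the claim accrued on 2020-08-04.
Adding the 6 months base period to 2020-08-04 gives a deadline of 2021-02-04, before any tolling.
The pending criminal prosecution from 2020-08-29 to 2021-10-21 tolled the period for 418 days, extending the deadline to 2022-03-29.
The other events in the timeline have no effect on the limitation period under the stated rules.
Petrov filed on 2022-06-24, after the 2022-03-29 deadline, so the action is time-barred.

TIME-BARRED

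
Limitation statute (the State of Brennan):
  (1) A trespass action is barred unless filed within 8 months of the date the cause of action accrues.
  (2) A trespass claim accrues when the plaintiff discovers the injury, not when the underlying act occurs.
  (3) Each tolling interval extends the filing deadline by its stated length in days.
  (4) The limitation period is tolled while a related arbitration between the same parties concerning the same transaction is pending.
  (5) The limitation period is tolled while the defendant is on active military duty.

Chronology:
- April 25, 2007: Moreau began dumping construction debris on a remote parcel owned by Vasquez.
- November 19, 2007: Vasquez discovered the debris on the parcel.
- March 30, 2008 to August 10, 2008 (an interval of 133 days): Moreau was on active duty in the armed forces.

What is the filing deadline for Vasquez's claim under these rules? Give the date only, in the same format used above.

The claim did not accrue until Vasquez discovered the injury on November 19, 2007; the April 25, 2007 act date does not start the clock under the stated rule.
8 months from November 19, 2007 is July 19, 2008.
The period was tolled for 133 days by the defendant's active military service (March 30, 2008 to August 10, 2008), pushing the deadline to November 29, 2008.

November 29, 2008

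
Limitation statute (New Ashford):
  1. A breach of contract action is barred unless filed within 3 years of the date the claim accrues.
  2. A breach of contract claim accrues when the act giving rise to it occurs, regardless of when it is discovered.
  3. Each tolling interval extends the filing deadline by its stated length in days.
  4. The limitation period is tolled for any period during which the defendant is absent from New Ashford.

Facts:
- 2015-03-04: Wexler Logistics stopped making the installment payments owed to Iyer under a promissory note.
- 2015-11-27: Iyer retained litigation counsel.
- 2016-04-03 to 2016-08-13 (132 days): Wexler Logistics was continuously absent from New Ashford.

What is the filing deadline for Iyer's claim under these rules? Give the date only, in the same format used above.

The limitation period began to run on 2015-03-04.
3 years from 2015-03-04 is 2018-03-04.
The period was tolled for 132 days by the defendant's absence from the jurisdiction (2016-04-03 to 2016-08-13), pushing the deadline to 2018-07-14.
The other events in the timeline have no effect on the limitation period under the stated rules.

2018-07-14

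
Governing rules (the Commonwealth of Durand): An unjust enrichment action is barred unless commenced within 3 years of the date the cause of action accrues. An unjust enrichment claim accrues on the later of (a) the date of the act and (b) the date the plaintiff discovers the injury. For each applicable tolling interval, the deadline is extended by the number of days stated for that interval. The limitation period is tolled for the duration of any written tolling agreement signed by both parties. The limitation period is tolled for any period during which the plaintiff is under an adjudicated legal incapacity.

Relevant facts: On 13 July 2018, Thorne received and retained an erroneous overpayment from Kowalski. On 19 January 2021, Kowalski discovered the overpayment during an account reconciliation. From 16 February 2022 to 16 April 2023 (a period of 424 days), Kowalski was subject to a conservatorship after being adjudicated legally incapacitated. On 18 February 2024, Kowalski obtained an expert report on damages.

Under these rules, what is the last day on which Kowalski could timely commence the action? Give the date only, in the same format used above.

Taking the later of the act (13 July 2018) and discovery (19 January 2021), the claim accrued on 19 January 2021.
Adding the 3 years base period to 19 January 2021 gives a deadline of 19 January 2024, before any tolling.
The plaintiff's legal incapacity from 16 February 2022 to 16 April 2023 tolled the period for 424 days, extending the deadline to 18 March 2025.
Nothing else in the chronology tolls or restarts the period.

18 March 2025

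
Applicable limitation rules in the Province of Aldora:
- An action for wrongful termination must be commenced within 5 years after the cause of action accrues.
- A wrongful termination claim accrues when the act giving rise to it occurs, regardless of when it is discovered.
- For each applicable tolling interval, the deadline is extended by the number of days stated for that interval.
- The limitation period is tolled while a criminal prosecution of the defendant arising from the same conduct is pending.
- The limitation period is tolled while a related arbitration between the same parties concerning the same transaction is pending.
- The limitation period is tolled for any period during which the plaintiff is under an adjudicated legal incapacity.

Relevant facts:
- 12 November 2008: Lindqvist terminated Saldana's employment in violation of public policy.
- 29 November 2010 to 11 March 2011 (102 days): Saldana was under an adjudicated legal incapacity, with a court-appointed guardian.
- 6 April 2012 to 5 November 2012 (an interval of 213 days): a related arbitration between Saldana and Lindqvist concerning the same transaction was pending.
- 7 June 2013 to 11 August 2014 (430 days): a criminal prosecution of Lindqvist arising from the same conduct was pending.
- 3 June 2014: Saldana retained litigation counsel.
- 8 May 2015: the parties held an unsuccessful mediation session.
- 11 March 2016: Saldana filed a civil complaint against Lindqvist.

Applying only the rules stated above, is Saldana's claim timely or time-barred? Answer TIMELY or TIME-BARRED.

TIME-BARRED

The cause of action accrued on 12 November 2008, the date of the act.
5 years from 12 November 2008 is 12 November 2013.
Because the plaintiff's legal incapacity ran from 29 November 2010 to 11 March 2011, the deadline is extended by 102 days to 22 February 2014.
The period was tolled for 213 days by the pending related arbitration (6 April 2012 to 5 November 2012), pushing the deadline to 23 September 2014.
Because the pending criminal prosecution ran from 7 June 2013 to 11 August 2014, the deadline is extended by 430 days to 27 November 2015.
The other events in the timeline have no effect on the limitation period under the stated rules.
Saldana filed on 11 March 2016, after the 27 November 2015 deadline, so the action is time-barred.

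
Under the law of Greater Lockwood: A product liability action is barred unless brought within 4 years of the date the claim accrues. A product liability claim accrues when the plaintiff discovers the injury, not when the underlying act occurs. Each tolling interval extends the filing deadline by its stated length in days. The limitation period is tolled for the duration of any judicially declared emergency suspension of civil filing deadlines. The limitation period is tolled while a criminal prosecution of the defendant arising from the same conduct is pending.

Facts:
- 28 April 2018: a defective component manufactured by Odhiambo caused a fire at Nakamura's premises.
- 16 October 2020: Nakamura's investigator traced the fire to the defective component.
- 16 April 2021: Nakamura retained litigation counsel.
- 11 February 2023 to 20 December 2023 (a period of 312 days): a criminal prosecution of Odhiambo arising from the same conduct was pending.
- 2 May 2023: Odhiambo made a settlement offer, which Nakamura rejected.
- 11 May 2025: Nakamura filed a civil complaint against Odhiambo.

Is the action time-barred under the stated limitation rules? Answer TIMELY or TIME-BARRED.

TIMELY

Accrual is tied to discovery, so the period began on 16 October 2020 rather than on 28 April 2018 when the act occurred.
Adding the 4 years base period to 16 October 2020 gives a deadline of 16 October 2024, before any tolling.
The period was tolled for 312 days by the pending criminal prosecution (11 February 2023 to 20 December 2023), pushing the deadline to 24 August 2025.
None of the other events listed affects the running of the period under the stated rules.
The 11 May 2025 filing precedes the 24 August 2025 deadline; the claim is timely.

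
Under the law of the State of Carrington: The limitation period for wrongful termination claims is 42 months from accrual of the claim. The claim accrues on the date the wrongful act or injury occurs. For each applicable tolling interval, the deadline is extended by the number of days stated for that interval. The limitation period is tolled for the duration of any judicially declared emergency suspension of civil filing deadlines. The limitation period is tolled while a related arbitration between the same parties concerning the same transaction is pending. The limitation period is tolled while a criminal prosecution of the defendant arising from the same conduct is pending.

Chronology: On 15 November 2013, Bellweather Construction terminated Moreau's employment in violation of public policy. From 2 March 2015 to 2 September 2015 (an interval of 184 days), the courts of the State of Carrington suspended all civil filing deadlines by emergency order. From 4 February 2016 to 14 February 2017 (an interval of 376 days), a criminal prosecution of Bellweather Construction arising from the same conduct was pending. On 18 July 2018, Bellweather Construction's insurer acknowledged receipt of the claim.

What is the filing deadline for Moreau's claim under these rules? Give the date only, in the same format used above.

26 November 2018

The claim accrued on 15 November 2013, when the wrongful act occurred.
42 months from 15 November 2013 is 15 May 2017.
The emergency suspension of filing deadlines from 2 March 2015 to 2 September 2015 tolled the period for 184 days, extending the deadline to 15 November 2017.
The pending criminal prosecution from 4 February 2016 to 14 February 2017 tolled the period for 376 days, extending the deadline to 26 November 2018.
The other events in the timeline have no effect on the limitation period under the stated rules.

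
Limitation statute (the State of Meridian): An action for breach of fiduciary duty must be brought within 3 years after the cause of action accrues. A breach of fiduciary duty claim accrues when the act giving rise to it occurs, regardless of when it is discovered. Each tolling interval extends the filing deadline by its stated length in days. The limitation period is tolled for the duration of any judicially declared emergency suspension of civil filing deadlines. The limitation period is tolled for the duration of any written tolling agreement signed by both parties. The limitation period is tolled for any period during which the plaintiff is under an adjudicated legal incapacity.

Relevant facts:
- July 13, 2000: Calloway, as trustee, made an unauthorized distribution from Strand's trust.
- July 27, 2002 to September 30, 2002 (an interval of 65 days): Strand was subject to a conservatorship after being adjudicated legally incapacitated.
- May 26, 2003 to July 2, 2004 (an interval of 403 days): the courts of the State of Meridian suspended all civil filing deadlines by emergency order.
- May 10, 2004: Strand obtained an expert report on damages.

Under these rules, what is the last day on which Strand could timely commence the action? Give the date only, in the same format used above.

October 23, 2004

The limitation period began to run on July 13, 2000.
3 years from July 13, 2000 is July 13, 2003.
Because the plaintiff's legal incapacity ran from July 27, 2002 to September 30, 2002, the deadline is extended by 65 days to September 16, 2003.
The emergency suspension of filing deadlines from May 26, 2003 to July 2, 2004 tolled the period for 403 days, extending the deadline to October 23, 2004.
Nothing else in the chronology tolls or restarts the period.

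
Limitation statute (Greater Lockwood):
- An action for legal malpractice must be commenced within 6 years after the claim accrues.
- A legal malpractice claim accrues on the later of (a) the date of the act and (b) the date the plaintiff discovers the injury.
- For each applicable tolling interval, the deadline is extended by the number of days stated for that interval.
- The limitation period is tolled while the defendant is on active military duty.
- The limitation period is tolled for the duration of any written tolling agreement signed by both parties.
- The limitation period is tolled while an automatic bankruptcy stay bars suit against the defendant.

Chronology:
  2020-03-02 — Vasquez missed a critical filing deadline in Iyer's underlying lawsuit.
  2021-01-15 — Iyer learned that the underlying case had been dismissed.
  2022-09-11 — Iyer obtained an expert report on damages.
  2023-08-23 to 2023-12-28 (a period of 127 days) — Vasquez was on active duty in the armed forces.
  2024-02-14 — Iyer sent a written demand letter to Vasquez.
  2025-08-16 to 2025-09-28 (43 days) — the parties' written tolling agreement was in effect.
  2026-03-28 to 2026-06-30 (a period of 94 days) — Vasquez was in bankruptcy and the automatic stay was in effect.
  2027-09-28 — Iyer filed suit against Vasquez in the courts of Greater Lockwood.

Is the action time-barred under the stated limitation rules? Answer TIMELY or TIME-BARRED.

TIMELY

Because discovery on 2021-01-15 post-dates the 2020-03-02 act, accrual under the later-of rule falls on 2021-01-15.
Adding the 6 years base period to 2021-01-15 gives a deadline of 2027-01-15, before any tolling.
The defendant's active military service from 2023-08-23 to 2023-12-28 tolled the period for 127 days, extending the deadline to 2027-05-22.
The written tolling agreement from 2025-08-16 to 2025-09-28 tolled the period for 43 days, extending the deadline to 2027-07-04.
The period was tolled for 94 days by the automatic bankruptcy stay (2026-03-28 to 2026-06-30), pushing the deadline to 2027-10-06.
None of the other events listed affects the running of the period under the stated rules.
Iyer filed on 2027-09-28, before the 2027-10-06 deadline, so the action is timely.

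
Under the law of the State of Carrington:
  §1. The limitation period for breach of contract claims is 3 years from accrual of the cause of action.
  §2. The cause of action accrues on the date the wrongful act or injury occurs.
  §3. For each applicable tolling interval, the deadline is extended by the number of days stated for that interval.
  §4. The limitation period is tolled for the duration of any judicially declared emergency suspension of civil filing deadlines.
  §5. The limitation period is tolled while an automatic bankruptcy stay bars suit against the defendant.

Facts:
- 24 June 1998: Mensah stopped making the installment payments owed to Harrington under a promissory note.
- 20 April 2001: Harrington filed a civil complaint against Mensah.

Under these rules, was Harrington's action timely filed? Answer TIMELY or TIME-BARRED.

TIMELY

The limitation period began to run on 24 June 1998.
The untolled deadline — 3 years after 24 June 1998 — is 24 June 2001.
Harrington filed on 20 April 2001, before the 24 June 2001 deadline, so the action is timely.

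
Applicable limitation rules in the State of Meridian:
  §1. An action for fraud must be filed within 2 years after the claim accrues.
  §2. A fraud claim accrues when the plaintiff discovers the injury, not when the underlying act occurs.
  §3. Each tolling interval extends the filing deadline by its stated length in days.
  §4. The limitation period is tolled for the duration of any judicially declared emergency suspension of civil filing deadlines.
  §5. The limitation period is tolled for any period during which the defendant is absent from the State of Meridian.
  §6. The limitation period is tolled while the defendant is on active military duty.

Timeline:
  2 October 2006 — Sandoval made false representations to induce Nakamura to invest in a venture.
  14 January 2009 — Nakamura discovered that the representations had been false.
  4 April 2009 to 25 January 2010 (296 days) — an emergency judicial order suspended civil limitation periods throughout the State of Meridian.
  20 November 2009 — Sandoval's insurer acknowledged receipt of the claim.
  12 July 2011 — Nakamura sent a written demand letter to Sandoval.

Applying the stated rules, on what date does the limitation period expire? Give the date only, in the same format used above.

Accrual is tied to discovery, so the period began on 14 January 2009 rather than on 2 October 2006 when the act occurred.
The untolled deadline — 2 years after 14 January 2009 — is 14 January 2011.
The emergency suspension of filing deadlines from 4 April 2009 to 25 January 2010 tolled the period for 296 days, extending the deadline to 6 November 2011.
The other events in the timeline have no effect on the limitation period under the stated rules.

6 November 2011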